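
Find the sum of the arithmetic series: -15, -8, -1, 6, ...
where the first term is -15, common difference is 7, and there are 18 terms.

Sₙ = n/2 × (first + last)
Last term = a + (n-1)d = -15 + (18-1)×7 = 104
S_18 = 18/2 × (-15 + 104)
S_18 = 18/2 × 89 = 801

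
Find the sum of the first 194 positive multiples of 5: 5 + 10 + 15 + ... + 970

Factor out 5: = 5(1 + 2 + ... + 194) = 5 × n(n+1)/2
= 5 × 194×195/2
= 5 × 18915
= 94575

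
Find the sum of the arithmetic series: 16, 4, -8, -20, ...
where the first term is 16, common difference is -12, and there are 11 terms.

Sₙ = n/2 × (first + last)
Last term = a + (n-1)d = 16 + (11-1)×(-12) = -104
S_11 = 11/2 × (16 + (-104))
S_11 = 11/2 × (-88) = -484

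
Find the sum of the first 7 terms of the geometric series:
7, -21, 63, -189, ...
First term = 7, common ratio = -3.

Sₙ = a(1 - rⁿ) / (1 - r)
S_7 = 7(1 - (-3)^7) / (1 - (-3))
S_7 = 7(1 - (-2187)) / (4)
S_7 = 3829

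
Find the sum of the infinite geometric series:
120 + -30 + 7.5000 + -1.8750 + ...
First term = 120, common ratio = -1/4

For |r| < 1, S = a / (1 - r)
S = 120 / (1 - (-1/4))
S = 120 / (5/4)
S = 96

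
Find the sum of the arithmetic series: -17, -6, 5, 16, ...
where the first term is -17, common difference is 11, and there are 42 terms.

Sₙ = n/2 × (first + last)
Last term = a + (n-1)d = -17 + (42-1)×11 = 434
S_42 = 42/2 × (-17 + 434)
S_42 = 42/2 × 417 = 8757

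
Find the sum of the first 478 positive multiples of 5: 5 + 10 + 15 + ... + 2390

Factor out 5: = 5(1 + 2 + ... + 478) = 5 × n(n+1)/2
= 5 × 478×479/2
= 5 × 114481
= 572405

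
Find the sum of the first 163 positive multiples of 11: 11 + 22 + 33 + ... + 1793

Factor out 11: = 11(1 + 2 + ... + 163) = 11 × n(n+1)/2
= 11 × 163×164/2
= 11 × 13366
= 147026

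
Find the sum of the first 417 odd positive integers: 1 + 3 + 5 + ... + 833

Sum of first n odd numbers = n²
= 417²
= 173889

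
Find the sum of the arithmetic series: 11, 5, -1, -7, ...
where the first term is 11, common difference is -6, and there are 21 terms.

Sₙ = n/2 × (first + last)
Last term = a + (n-1)d = 11 + (21-1)×(-6) = -109
S_21 = 21/2 × (11 + (-109))
S_21 = 21/2 × (-98) = -1029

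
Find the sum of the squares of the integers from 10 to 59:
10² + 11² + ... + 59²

Use ∑_{k=1}^{n} k² = n(n+1)(2n+1)/6, then subtract the first 9 terms.
∑_{k=1}^{59} k² = 59×60×119/6 = 70210
∑_{k=1}^{9} k² = 9×10×19/6 = 285
∑_{k=10}^{59} k² = 70210 - 285 = 69925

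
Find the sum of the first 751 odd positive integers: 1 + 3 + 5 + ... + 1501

Sum of first n odd numbers = n²
= 751²
= 564001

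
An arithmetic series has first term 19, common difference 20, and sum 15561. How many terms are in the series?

Using S = n/2 × [2a + (n-1)d]
15561 = n/2 × [2(19) + (n-1)(20)]
15561 = n/2 × [38 + 20n - 20]
31122 = n × [18 + 20n]
20n² + (18)n - 31122 = 0
Discriminant: Δ = (18)² - 4(20)(-31122) = 324 + 2489760 = 2490084
√Δ = 1578
n = [-(18) + √Δ] / (2·20) = (-18 + 1578) / 40 = 1560 / 40 = 39
(The negative root is discarded since n must be a positive integer.)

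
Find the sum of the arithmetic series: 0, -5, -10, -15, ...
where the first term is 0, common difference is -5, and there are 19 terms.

Sₙ = n/2 × (first + last)
Last term = a + (n-1)d = 0 + (19-1)×(-5) = -90
S_19 = 19/2 × (0 + (-90))
S_19 = 19/2 × (-90) = -855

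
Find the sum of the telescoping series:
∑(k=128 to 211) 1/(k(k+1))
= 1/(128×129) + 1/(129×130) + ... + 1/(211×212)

Partial fractions: 1/(k(k+1)) = 1/k - 1/(k+1)
The series telescopes:
= (1/128 - 1/129) + (1/129 - 1/130) + ... + (1/211 - 1/212)
= 1/128 - 1/212
= 21/6784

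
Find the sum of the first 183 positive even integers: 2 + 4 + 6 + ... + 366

Sum of first n even numbers = n(n+1)
= 183×184
= 33672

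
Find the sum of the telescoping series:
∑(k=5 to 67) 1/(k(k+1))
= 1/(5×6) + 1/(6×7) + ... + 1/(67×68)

Partial fractions: 1/(k(k+1)) = 1/k - 1/(k+1)
The series telescopes:
= (1/5 - 1/6) + (1/6 - 1/7) + ... + (1/67 - 1/68)
= 1/5 - 1/68
= 63/340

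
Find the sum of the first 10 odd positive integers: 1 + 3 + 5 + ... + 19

Sum of first n odd numbers = n²
= 10²
= 100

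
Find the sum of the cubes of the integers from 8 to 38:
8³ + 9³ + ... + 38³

Use ∑_{k=1}^{n} k³ = [n(n+1)/2]², then subtract the first 7 terms.
∑_{k=1}^{38} k³ = [38×39/2]² = 741² = 549081
∑_{k=1}^{7} k³ = [7×8/2]² = 28² = 784
∑_{k=8}^{38} k³ = 549081 - 784 = 548297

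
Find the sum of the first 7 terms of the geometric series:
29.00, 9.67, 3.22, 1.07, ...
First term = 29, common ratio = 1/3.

Sₙ = a(1 - rⁿ) / (1 - r)
S_7 = 29(1 - (1/3)^7) / (1 - (1/3))
S_7 = 29(1 - (1/2187)) / (2/3)
S_7 = 31697/729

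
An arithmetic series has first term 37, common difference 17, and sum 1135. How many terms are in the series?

Using S = n/2 × [2a + (n-1)d]
1135 = n/2 × [2(37) + (n-1)(17)]
1135 = n/2 × [74 + 17n - 17]
2270 = n × [57 + 17n]
17n² + (57)n - 2270 = 0
Discriminant: Δ = (57)² - 4(17)(-2270) = 3249 + 154360 = 157609
√Δ = 397
n = [-(57) + √Δ] / (2·17) = (-57 + 397) / 34 = 340 / 34 = 10
(The negative root is discarded since n must be a positive integer.)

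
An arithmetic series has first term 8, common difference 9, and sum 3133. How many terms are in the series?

Using S = n/2 × [2a + (n-1)d]
3133 = n/2 × [2(8) + (n-1)(9)]
3133 = n/2 × [16 + 9n - 9]
6266 = n × [7 + 9n]
9n² + (7)n - 6266 = 0
Discriminant: Δ = (7)² - 4(9)(-6266) = 49 + 225576 = 225625
√Δ = 475
n = [-(7) + √Δ] / (2·9) = (-7 + 475) / 18 = 468 / 18 = 26
(The negative root is discarded since n must be a positive integer.)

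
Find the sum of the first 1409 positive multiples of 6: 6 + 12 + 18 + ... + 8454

Factor out 6: = 6(1 + 2 + ... + 1409) = 6 × n(n+1)/2
= 6 × 1409×1410/2
= 6 × 993345
= 5960070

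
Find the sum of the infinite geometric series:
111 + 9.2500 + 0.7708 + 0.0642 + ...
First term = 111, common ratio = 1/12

For |r| < 1, S = a / (1 - r)
S = 111 / (1 - (1/12))
S = 111 / (11/12)
S = 1332/11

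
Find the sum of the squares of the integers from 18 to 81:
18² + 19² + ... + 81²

Use ∑_{k=1}^{n} k² = n(n+1)(2n+1)/6, then subtract the first 17 terms.
∑_{k=1}^{81} k² = 81×82×163/6 = 180441
∑_{k=1}^{17} k² = 17×18×35/6 = 1785
∑_{k=18}^{81} k² = 180441 - 1785 = 178656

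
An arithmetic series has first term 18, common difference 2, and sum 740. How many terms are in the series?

Using S = n/2 × [2a + (n-1)d]
740 = n/2 × [2(18) + (n-1)(2)]
740 = n/2 × [36 + 2n - 2]
1480 = n × [34 + 2n]
2n² + (34)n - 1480 = 0
Discriminant: Δ = (34)² - 4(2)(-1480) = 1156 + 11840 = 12996
√Δ = 114
n = [-(34) + √Δ] / (2·2) = (-34 + 114) / 4 = 80 / 4 = 20
(The negative root is discarded since n must be a positive integer.)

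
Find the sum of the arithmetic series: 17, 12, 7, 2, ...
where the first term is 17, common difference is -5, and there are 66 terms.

Sₙ = n/2 × (first + last)
Last term = a + (n-1)d = 17 + (66-1)×(-5) = -308
S_66 = 66/2 × (17 + (-308))
S_66 = 66/2 × (-291) = -9603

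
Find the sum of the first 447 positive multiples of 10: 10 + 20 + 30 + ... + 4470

Factor out 10: = 10(1 + 2 + ... + 447) = 10 × n(n+1)/2
= 10 × 447×448/2
= 10 × 100128
= 1001280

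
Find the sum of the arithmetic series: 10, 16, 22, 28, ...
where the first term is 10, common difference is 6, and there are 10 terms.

Sₙ = n/2 × (first + last)
Last term = a + (n-1)d = 10 + (10-1)×6 = 64
S_10 = 10/2 × (10 + 64)
S_10 = 10/2 × 74 = 370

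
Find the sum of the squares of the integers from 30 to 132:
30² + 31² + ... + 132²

Use ∑_{k=1}^{n} k² = n(n+1)(2n+1)/6, then subtract the first 29 terms.
∑_{k=1}^{132} k² = 132×133×265/6 = 775390
∑_{k=1}^{29} k² = 29×30×59/6 = 8555
∑_{k=30}^{132} k² = 775390 - 8555 = 766835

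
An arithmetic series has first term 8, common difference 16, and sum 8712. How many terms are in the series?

Using S = n/2 × [2a + (n-1)d]
8712 = n/2 × [2(8) + (n-1)(16)]
8712 = n/2 × [16 + 16n - 16]
17424 = n × [0 + 16n]
16n² + (0)n - 17424 = 0
Discriminant: Δ = (0)² - 4(16)(-17424) = 0 + 1115136 = 1115136
√Δ = 1056
n = [-(0) + √Δ] / (2·16) = (0 + 1056) / 32 = 1056 / 32 = 33
(The negative root is discarded since n must be a positive integer.)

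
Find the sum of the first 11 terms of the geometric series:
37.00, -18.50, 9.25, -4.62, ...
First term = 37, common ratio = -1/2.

Sₙ = a(1 - rⁿ) / (1 - r)
S_11 = 37(1 - (-1/2)^11) / (1 - (-1/2))
S_11 = 37(1 - (-1/2048)) / (3/2)
S_11 = 25271/1024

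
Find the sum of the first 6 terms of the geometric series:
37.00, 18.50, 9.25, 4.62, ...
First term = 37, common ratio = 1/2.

Sₙ = a(1 - rⁿ) / (1 - r)
S_6 = 37(1 - (1/2)^6) / (1 - (1/2))
S_6 = 37(1 - (1/64)) / (1/2)
S_6 = 2331/32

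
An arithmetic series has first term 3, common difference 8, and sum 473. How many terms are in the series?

Using S = n/2 × [2a + (n-1)d]
473 = n/2 × [2(3) + (n-1)(8)]
473 = n/2 × [6 + 8n - 8]
946 = n × [-2 + 8n]
8n² + (-2)n - 946 = 0
Discriminant: Δ = (-2)² - 4(8)(-946) = 4 + 30272 = 30276
√Δ = 174
n = [-(-2) + √Δ] / (2·8) = (2 + 174) / 16 = 176 / 16 = 11
(The negative root is discarded since n must be a positive integer.)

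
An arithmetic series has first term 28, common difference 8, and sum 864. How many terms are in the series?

Using S = n/2 × [2a + (n-1)d]
864 = n/2 × [2(28) + (n-1)(8)]
864 = n/2 × [56 + 8n - 8]
1728 = n × [48 + 8n]
8n² + (48)n - 1728 = 0
Discriminant: Δ = (48)² - 4(8)(-1728) = 2304 + 55296 = 57600
√Δ = 240
n = [-(48) + √Δ] / (2·8) = (-48 + 240) / 16 = 192 / 16 = 12
(The negative root is discarded since n must be a positive integer.)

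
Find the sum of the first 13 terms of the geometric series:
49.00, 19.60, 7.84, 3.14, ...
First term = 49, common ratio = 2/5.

Sₙ = a(1 - rⁿ) / (1 - r)
S_13 = 49(1 - (2/5)^13) / (1 - (2/5))
S_13 = 49(1 - (8192/1220703125)) / (3/5)
S_13 = 19938017239/244140625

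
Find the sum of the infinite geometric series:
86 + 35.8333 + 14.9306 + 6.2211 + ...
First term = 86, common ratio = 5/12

For |r| < 1, S = a / (1 - r)
S = 86 / (1 - (5/12))
S = 86 / (7/12)
S = 1032/7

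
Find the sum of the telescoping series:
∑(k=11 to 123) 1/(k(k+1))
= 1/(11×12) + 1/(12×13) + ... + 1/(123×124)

Partial fractions: 1/(k(k+1)) = 1/k - 1/(k+1)
The series telescopes:
= (1/11 - 1/12) + (1/12 - 1/13) + ... + (1/123 - 1/124)
= 1/11 - 1/124
= 113/1364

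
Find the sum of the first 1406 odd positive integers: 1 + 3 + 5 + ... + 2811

Sum of first n odd numbers = n²
= 1406²
= 1976836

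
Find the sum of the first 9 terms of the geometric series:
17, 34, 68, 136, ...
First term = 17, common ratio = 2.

Sₙ = a(1 - rⁿ) / (1 - r)
S_9 = 17(1 - 2^9) / (1 - 2)
S_9 = 17(1 - 512) / (-1)
S_9 = 8687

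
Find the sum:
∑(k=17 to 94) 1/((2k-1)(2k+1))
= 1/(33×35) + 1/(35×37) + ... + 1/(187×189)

Partial fractions: 1/((2k-1)(2k+1)) = (1/2)[1/(2k-1) - 1/(2k+1)]
The series telescopes:
= (1/2)[1/33 - 1/189]
= 26/2079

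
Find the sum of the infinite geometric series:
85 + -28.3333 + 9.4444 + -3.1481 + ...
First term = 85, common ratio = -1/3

For |r| < 1, S = a / (1 - r)
S = 85 / (1 - (-1/3))
S = 85 / (4/3)
S = 255/4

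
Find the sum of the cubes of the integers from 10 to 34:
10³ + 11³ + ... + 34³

Use ∑_{k=1}^{n} k³ = [n(n+1)/2]², then subtract the first 9 terms.
∑_{k=1}^{34} k³ = [34×35/2]² = 595² = 354025
∑_{k=1}^{9} k³ = [9×10/2]² = 45² = 2025
∑_{k=10}^{34} k³ = 354025 - 2025 = 352000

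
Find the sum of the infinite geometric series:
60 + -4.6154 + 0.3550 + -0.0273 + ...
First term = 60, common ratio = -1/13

For |r| < 1, S = a / (1 - r)
S = 60 / (1 - (-1/13))
S = 60 / (14/13)
S = 390/7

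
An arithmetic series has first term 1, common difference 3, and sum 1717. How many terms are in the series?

Using S = n/2 × [2a + (n-1)d]
1717 = n/2 × [2(1) + (n-1)(3)]
1717 = n/2 × [2 + 3n - 3]
3434 = n × [-1 + 3n]
3n² + (-1)n - 3434 = 0
Discriminant: Δ = (-1)² - 4(3)(-3434) = 1 + 41208 = 41209
√Δ = 203
n = [-(-1) + √Δ] / (2·3) = (1 + 203) / 6 = 204 / 6 = 34
(The negative root is discarded since n must be a positive integer.)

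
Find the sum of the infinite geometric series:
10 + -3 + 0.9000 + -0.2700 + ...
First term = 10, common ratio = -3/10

For |r| < 1, S = a / (1 - r)
S = 10 / (1 - (-3/10))
S = 10 / (13/10)
S = 100/13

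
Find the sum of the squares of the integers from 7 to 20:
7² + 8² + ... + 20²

Use ∑_{k=1}^{n} k² = n(n+1)(2n+1)/6, then subtract the first 6 terms.
∑_{k=1}^{20} k² = 20×21×41/6 = 2870
∑_{k=1}^{6} k² = 6×7×13/6 = 91
∑_{k=7}^{20} k² = 2870 - 91 = 2779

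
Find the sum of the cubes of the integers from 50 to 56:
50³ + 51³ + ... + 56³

Use ∑_{k=1}^{n} k³ = [n(n+1)/2]², then subtract the first 49 terms.
∑_{k=1}^{56} k³ = [56×57/2]² = 1596² = 2547216
∑_{k=1}^{49} k³ = [49×50/2]² = 1225² = 1500625
∑_{k=50}^{56} k³ = 2547216 - 1500625 = 1046591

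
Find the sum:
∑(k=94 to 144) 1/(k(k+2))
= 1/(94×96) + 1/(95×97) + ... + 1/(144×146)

Partial fractions: 1/(k(k+2)) = (1/2)[1/k - 1/(k+2)]
Telescoping leaves the first two and last two terms:
= (1/2)[1/94 + 1/95 - 1/145 - 1/146]
= 14025/3780962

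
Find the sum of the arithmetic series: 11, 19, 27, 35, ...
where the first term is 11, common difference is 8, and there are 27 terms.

Sₙ = n/2 × (first + last)
Last term = a + (n-1)d = 11 + (27-1)×8 = 219
S_27 = 27/2 × (11 + 219)
S_27 = 27/2 × 230 = 3105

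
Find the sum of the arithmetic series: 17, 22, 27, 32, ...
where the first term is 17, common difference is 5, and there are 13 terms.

Sₙ = n/2 × (first + last)
Last term = a + (n-1)d = 17 + (13-1)×5 = 77
S_13 = 13/2 × (17 + 77)
S_13 = 13/2 × 94 = 611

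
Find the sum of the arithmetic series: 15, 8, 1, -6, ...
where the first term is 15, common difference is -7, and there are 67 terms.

Sₙ = n/2 × (first + last)
Last term = a + (n-1)d = 15 + (67-1)×(-7) = -447
S_67 = 67/2 × (15 + (-447))
S_67 = 67/2 × (-432) = -14472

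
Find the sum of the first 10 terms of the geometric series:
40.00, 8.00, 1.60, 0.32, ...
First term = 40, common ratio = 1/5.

Sₙ = a(1 - rⁿ) / (1 - r)
S_10 = 40(1 - (1/5)^10) / (1 - (1/5))
S_10 = 40(1 - (1/9765625)) / (4/5)
S_10 = 19531248/390625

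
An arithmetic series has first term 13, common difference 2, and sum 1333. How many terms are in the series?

Using S = n/2 × [2a + (n-1)d]
1333 = n/2 × [2(13) + (n-1)(2)]
1333 = n/2 × [26 + 2n - 2]
2666 = n × [24 + 2n]
2n² + (24)n - 2666 = 0
Discriminant: Δ = (24)² - 4(2)(-2666) = 576 + 21328 = 21904
√Δ = 148
n = [-(24) + √Δ] / (2·2) = (-24 + 148) / 4 = 124 / 4 = 31
(The negative root is discarded since n must be a positive integer.)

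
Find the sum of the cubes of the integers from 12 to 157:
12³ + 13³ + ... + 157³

Use ∑_{k=1}^{n} k³ = [n(n+1)/2]², then subtract the first 11 terms.
∑_{k=1}^{157} k³ = [157×158/2]² = 12403² = 153834409
∑_{k=1}^{11} k³ = [11×12/2]² = 66² = 4356
∑_{k=12}^{157} k³ = 153834409 - 4356 = 153830053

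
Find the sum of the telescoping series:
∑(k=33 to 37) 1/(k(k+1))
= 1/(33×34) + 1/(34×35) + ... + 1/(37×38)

Partial fractions: 1/(k(k+1)) = 1/k - 1/(k+1)
The series telescopes:
= (1/33 - 1/34) + (1/34 - 1/35) + ... + (1/37 - 1/38)
= 1/33 - 1/38
= 5/1254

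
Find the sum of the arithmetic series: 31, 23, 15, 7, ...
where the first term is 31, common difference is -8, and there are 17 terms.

Sₙ = n/2 × (first + last)
Last term = a + (n-1)d = 31 + (17-1)×(-8) = -97
S_17 = 17/2 × (31 + (-97))
S_17 = 17/2 × (-66) = -561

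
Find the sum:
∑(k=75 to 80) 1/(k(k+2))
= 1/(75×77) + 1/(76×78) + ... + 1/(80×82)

Partial fractions: 1/(k(k+2)) = (1/2)[1/k - 1/(k+2)]
Telescoping leaves the first two and last two terms:
= (1/2)[1/75 + 1/76 - 1/81 - 1/82]
= 12307/12619800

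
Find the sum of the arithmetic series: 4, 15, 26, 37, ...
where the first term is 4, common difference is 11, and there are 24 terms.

Sₙ = n/2 × (first + last)
Last term = a + (n-1)d = 4 + (24-1)×11 = 257
S_24 = 24/2 × (4 + 257)
S_24 = 24/2 × 261 = 3132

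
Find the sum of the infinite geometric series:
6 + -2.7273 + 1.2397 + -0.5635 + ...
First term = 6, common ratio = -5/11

For |r| < 1, S = a / (1 - r)
S = 6 / (1 - (-5/11))
S = 6 / (16/11)
S = 33/8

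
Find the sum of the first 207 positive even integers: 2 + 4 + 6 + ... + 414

Sum of first n even numbers = n(n+1)
= 207×208
= 43056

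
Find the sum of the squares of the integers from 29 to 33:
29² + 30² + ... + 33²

Use ∑_{k=1}^{n} k² = n(n+1)(2n+1)/6, then subtract the first 28 terms.
∑_{k=1}^{33} k² = 33×34×67/6 = 12529
∑_{k=1}^{28} k² = 28×29×57/6 = 7714
∑_{k=29}^{33} k² = 12529 - 7714 = 4815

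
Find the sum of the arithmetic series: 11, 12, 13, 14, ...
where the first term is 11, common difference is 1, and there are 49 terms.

Sₙ = n/2 × (first + last)
Last term = a + (n-1)d = 11 + (49-1)×1 = 59
S_49 = 49/2 × (11 + 59)
S_49 = 49/2 × 70 = 1715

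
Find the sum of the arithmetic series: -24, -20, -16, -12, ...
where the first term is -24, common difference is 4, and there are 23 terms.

Sₙ = n/2 × (first + last)
Last term = a + (n-1)d = -24 + (23-1)×4 = 64
S_23 = 23/2 × (-24 + 64)
S_23 = 23/2 × 40 = 460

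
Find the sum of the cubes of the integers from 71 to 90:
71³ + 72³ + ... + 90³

Use ∑_{k=1}^{n} k³ = [n(n+1)/2]², then subtract the first 70 terms.
∑_{k=1}^{90} k³ = [90×91/2]² = 4095² = 16769025
∑_{k=1}^{70} k³ = [70×71/2]² = 2485² = 6175225
∑_{k=71}^{90} k³ = 16769025 - 6175225 = 10593800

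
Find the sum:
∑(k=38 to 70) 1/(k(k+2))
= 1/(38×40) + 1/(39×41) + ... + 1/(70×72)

Partial fractions: 1/(k(k+2)) = (1/2)[1/k - 1/(k+2)]
Telescoping leaves the first two and last two terms:
= (1/2)[1/38 + 1/39 - 1/71 - 1/72]
= 30283/2525328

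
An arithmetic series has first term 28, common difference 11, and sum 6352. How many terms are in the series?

Using S = n/2 × [2a + (n-1)d]
6352 = n/2 × [2(28) + (n-1)(11)]
6352 = n/2 × [56 + 11n - 11]
12704 = n × [45 + 11n]
11n² + (45)n - 12704 = 0
Discriminant: Δ = (45)² - 4(11)(-12704) = 2025 + 558976 = 561001
√Δ = 749
n = [-(45) + √Δ] / (2·11) = (-45 + 749) / 22 = 704 / 22 = 32
(The negative root is discarded since n must be a positive integer.)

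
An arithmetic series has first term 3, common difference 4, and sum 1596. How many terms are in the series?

Using S = n/2 × [2a + (n-1)d]
1596 = n/2 × [2(3) + (n-1)(4)]
1596 = n/2 × [6 + 4n - 4]
3192 = n × [2 + 4n]
4n² + (2)n - 3192 = 0
Discriminant: Δ = (2)² - 4(4)(-3192) = 4 + 51072 = 51076
√Δ = 226
n = [-(2) + √Δ] / (2·4) = (-2 + 226) / 8 = 224 / 8 = 28
(The negative root is discarded since n must be a positive integer.)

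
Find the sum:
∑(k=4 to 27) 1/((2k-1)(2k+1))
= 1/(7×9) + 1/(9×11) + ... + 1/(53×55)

Partial fractions: 1/((2k-1)(2k+1)) = (1/2)[1/(2k-1) - 1/(2k+1)]
The series telescopes:
= (1/2)[1/7 - 1/55]
= 24/385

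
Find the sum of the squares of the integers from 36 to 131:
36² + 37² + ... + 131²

Use ∑_{k=1}^{n} k² = n(n+1)(2n+1)/6, then subtract the first 35 terms.
∑_{k=1}^{131} k² = 131×132×263/6 = 757966
∑_{k=1}^{35} k² = 35×36×71/6 = 14910
∑_{k=36}^{131} k² = 757966 - 14910 = 743056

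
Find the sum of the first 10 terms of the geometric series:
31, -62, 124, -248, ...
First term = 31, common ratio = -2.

Sₙ = a(1 - rⁿ) / (1 - r)
S_10 = 31(1 - (-2)^10) / (1 - (-2))
S_10 = 31(1 - 1024) / (3)
S_10 = -10571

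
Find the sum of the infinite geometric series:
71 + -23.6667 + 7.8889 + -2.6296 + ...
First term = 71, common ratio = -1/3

For |r| < 1, S = a / (1 - r)
S = 71 / (1 - (-1/3))
S = 71 / (4/3)
S = 213/4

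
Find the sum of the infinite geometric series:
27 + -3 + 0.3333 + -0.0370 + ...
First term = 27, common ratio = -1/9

For |r| < 1, S = a / (1 - r)
S = 27 / (1 - (-1/9))
S = 27 / (10/9)
S = 243/10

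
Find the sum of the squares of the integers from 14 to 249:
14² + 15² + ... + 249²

Use ∑_{k=1}^{n} k² = n(n+1)(2n+1)/6, then subtract the first 13 terms.
∑_{k=1}^{249} k² = 249×250×499/6 = 5177125
∑_{k=1}^{13} k² = 13×14×27/6 = 819
∑_{k=14}^{249} k² = 5177125 - 819 = 5176306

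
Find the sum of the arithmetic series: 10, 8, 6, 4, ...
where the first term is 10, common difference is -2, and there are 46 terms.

Sₙ = n/2 × (first + last)
Last term = a + (n-1)d = 10 + (46-1)×(-2) = -80
S_46 = 46/2 × (10 + (-80))
S_46 = 46/2 × (-70) = -1610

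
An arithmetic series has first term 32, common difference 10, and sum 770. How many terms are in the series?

Using S = n/2 × [2a + (n-1)d]
770 = n/2 × [2(32) + (n-1)(10)]
770 = n/2 × [64 + 10n - 10]
1540 = n × [54 + 10n]
10n² + (54)n - 1540 = 0
Discriminant: Δ = (54)² - 4(10)(-1540) = 2916 + 61600 = 64516
√Δ = 254
n = [-(54) + √Δ] / (2·10) = (-54 + 254) / 20 = 200 / 20 = 10
(The negative root is discarded since n must be a positive integer.)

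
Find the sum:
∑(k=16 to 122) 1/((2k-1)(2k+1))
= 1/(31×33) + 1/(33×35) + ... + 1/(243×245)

Partial fractions: 1/((2k-1)(2k+1)) = (1/2)[1/(2k-1) - 1/(2k+1)]
The series telescopes:
= (1/2)[1/31 - 1/245]
= 107/7595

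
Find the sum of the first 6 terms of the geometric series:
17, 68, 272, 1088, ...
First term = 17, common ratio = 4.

Sₙ = a(1 - rⁿ) / (1 - r)
S_6 = 17(1 - 4^6) / (1 - 4)
S_6 = 17(1 - 4096) / (-3)
S_6 = 23205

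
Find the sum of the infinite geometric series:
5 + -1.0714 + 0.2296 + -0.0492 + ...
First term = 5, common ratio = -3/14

For |r| < 1, S = a / (1 - r)
S = 5 / (1 - (-3/14))
S = 5 / (17/14)
S = 70/17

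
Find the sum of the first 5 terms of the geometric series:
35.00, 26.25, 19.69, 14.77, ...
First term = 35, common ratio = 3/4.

Sₙ = a(1 - rⁿ) / (1 - r)
S_5 = 35(1 - (3/4)^5) / (1 - (3/4))
S_5 = 35(1 - (243/1024)) / (1/4)
S_5 = 27335/256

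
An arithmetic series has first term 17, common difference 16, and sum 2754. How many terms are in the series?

Using S = n/2 × [2a + (n-1)d]
2754 = n/2 × [2(17) + (n-1)(16)]
2754 = n/2 × [34 + 16n - 16]
5508 = n × [18 + 16n]
16n² + (18)n - 5508 = 0
Discriminant: Δ = (18)² - 4(16)(-5508) = 324 + 352512 = 352836
√Δ = 594
n = [-(18) + √Δ] / (2·16) = (-18 + 594) / 32 = 576 / 32 = 18
(The negative root is discarded since n must be a positive integer.)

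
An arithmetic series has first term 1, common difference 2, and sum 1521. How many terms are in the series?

Using S = n/2 × [2a + (n-1)d]
1521 = n/2 × [2(1) + (n-1)(2)]
1521 = n/2 × [2 + 2n - 2]
3042 = n × [0 + 2n]
2n² + (0)n - 3042 = 0
Discriminant: Δ = (0)² - 4(2)(-3042) = 0 + 24336 = 24336
√Δ = 156
n = [-(0) + √Δ] / (2·2) = (0 + 156) / 4 = 156 / 4 = 39
(The negative root is discarded since n must be a positive integer.)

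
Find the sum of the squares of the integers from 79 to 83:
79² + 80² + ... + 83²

Use ∑_{k=1}^{n} k² = n(n+1)(2n+1)/6, then subtract the first 78 terms.
∑_{k=1}^{83} k² = 83×84×167/6 = 194054
∑_{k=1}^{78} k² = 78×79×157/6 = 161239
∑_{k=79}^{83} k² = 194054 - 161239 = 32815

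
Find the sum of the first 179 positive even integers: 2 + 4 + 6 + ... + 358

Sum of first n even numbers = n(n+1)
= 179×180
= 32220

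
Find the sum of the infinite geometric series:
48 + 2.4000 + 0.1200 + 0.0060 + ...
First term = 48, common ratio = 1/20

For |r| < 1, S = a / (1 - r)
S = 48 / (1 - (1/20))
S = 48 / (19/20)
S = 960/19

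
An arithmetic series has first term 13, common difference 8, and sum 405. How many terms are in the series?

Using S = n/2 × [2a + (n-1)d]
405 = n/2 × [2(13) + (n-1)(8)]
405 = n/2 × [26 + 8n - 8]
810 = n × [18 + 8n]
8n² + (18)n - 810 = 0
Discriminant: Δ = (18)² - 4(8)(-810) = 324 + 25920 = 26244
√Δ = 162
n = [-(18) + √Δ] / (2·8) = (-18 + 162) / 16 = 144 / 16 = 9
(The negative root is discarded since n must be a positive integer.)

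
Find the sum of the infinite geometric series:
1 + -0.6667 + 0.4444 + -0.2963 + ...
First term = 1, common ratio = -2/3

For |r| < 1, S = a / (1 - r)
S = 1 / (1 - (-2/3))
S = 1 / (5/3)
S = 3/5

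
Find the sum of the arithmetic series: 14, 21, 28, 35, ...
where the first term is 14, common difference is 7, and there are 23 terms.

Sₙ = n/2 × (first + last)
Last term = a + (n-1)d = 14 + (23-1)×7 = 168
S_23 = 23/2 × (14 + 168)
S_23 = 23/2 × 182 = 2093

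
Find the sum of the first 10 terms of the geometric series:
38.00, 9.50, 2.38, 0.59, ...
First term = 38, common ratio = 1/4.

Sₙ = a(1 - rⁿ) / (1 - r)
S_10 = 38(1 - (1/4)^10) / (1 - (1/4))
S_10 = 38(1 - (1/1048576)) / (3/4)
S_10 = 6640975/131072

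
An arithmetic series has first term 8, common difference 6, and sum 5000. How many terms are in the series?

Using S = n/2 × [2a + (n-1)d]
5000 = n/2 × [2(8) + (n-1)(6)]
5000 = n/2 × [16 + 6n - 6]
10000 = n × [10 + 6n]
6n² + (10)n - 10000 = 0
Discriminant: Δ = (10)² - 4(6)(-10000) = 100 + 240000 = 240100
√Δ = 490
n = [-(10) + √Δ] / (2·6) = (-10 + 490) / 12 = 480 / 12 = 40
(The negative root is discarded since n must be a positive integer.)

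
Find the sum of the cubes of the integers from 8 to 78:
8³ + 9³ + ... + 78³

Use ∑_{k=1}^{n} k³ = [n(n+1)/2]², then subtract the first 7 terms.
∑_{k=1}^{78} k³ = [78×79/2]² = 3081² = 9492561
∑_{k=1}^{7} k³ = [7×8/2]² = 28² = 784
∑_{k=8}^{78} k³ = 9492561 - 784 = 9491777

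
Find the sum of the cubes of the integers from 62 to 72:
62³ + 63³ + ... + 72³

Use ∑_{k=1}^{n} k³ = [n(n+1)/2]², then subtract the first 61 terms.
∑_{k=1}^{72} k³ = [72×73/2]² = 2628² = 6906384
∑_{k=1}^{61} k³ = [61×62/2]² = 1891² = 3575881
∑_{k=62}^{72} k³ = 6906384 - 3575881 = 3330503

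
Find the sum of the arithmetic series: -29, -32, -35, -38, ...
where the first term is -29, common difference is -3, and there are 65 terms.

Sₙ = n/2 × (first + last)
Last term = a + (n-1)d = -29 + (65-1)×(-3) = -221
S_65 = 65/2 × (-29 + (-221))
S_65 = 65/2 × (-250) = -8125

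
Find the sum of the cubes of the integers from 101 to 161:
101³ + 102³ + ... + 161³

Use ∑_{k=1}^{n} k³ = [n(n+1)/2]², then subtract the first 100 terms.
∑_{k=1}^{161} k³ = [161×162/2]² = 13041² = 170067681
∑_{k=1}^{100} k³ = [100×101/2]² = 5050² = 25502500
∑_{k=101}^{161} k³ = 170067681 - 25502500 = 144565181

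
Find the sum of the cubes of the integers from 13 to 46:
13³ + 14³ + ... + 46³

Use ∑_{k=1}^{n} k³ = [n(n+1)/2]², then subtract the first 12 terms.
∑_{k=1}^{46} k³ = [46×47/2]² = 1081² = 1168561
∑_{k=1}^{12} k³ = [12×13/2]² = 78² = 6084
∑_{k=13}^{46} k³ = 1168561 - 6084 = 1162477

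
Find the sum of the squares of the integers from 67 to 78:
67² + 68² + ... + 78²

Use ∑_{k=1}^{n} k² = n(n+1)(2n+1)/6, then subtract the first 66 terms.
∑_{k=1}^{78} k² = 78×79×157/6 = 161239
∑_{k=1}^{66} k² = 66×67×133/6 = 98021
∑_{k=67}^{78} k² = 161239 - 98021 = 63218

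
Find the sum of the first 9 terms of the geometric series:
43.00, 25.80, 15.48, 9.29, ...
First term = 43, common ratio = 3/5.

Sₙ = a(1 - rⁿ) / (1 - r)
S_9 = 43(1 - (3/5)^9) / (1 - (3/5))
S_9 = 43(1 - (19683/1953125)) / (2/5)
S_9 = 41569003/390625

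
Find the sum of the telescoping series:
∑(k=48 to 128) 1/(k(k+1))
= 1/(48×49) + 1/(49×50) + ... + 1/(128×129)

Partial fractions: 1/(k(k+1)) = 1/k - 1/(k+1)
The series telescopes:
= (1/48 - 1/49) + (1/49 - 1/50) + ... + (1/128 - 1/129)
= 1/48 - 1/129
= 9/688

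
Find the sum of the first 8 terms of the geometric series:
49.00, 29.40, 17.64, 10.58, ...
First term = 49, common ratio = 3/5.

Sₙ = a(1 - rⁿ) / (1 - r)
S_8 = 49(1 - (3/5)^8) / (1 - (3/5))
S_8 = 49(1 - (6561/390625)) / (2/5)
S_8 = 9409568/78125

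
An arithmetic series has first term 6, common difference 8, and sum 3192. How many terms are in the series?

Using S = n/2 × [2a + (n-1)d]
3192 = n/2 × [2(6) + (n-1)(8)]
3192 = n/2 × [12 + 8n - 8]
6384 = n × [4 + 8n]
8n² + (4)n - 6384 = 0
Discriminant: Δ = (4)² - 4(8)(-6384) = 16 + 204288 = 204304
√Δ = 452
n = [-(4) + √Δ] / (2·8) = (-4 + 452) / 16 = 448 / 16 = 28
(The negative root is discarded since n must be a positive integer.)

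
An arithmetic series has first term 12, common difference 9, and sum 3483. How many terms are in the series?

Using S = n/2 × [2a + (n-1)d]
3483 = n/2 × [2(12) + (n-1)(9)]
3483 = n/2 × [24 + 9n - 9]
6966 = n × [15 + 9n]
9n² + (15)n - 6966 = 0
Discriminant: Δ = (15)² - 4(9)(-6966) = 225 + 250776 = 251001
√Δ = 501
n = [-(15) + √Δ] / (2·9) = (-15 + 501) / 18 = 486 / 18 = 27
(The negative root is discarded since n must be a positive integer.)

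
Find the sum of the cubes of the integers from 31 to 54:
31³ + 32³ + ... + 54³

Use ∑_{k=1}^{n} k³ = [n(n+1)/2]², then subtract the first 30 terms.
∑_{k=1}^{54} k³ = [54×55/2]² = 1485² = 2205225
∑_{k=1}^{30} k³ = [30×31/2]² = 465² = 216225
∑_{k=31}^{54} k³ = 2205225 - 216225 = 1989000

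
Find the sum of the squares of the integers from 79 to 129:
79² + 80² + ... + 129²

Use ∑_{k=1}^{n} k² = n(n+1)(2n+1)/6, then subtract the first 78 terms.
∑_{k=1}^{129} k² = 129×130×259/6 = 723905
∑_{k=1}^{78} k² = 78×79×157/6 = 161239
∑_{k=79}^{129} k² = 723905 - 161239 = 562666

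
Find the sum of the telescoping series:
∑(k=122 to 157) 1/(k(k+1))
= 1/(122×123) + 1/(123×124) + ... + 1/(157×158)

Partial fractions: 1/(k(k+1)) = 1/k - 1/(k+1)
The series telescopes:
= (1/122 - 1/123) + (1/123 - 1/124) + ... + (1/157 - 1/158)
= 1/122 - 1/158
= 9/4819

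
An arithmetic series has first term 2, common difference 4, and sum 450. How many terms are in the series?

Using S = n/2 × [2a + (n-1)d]
450 = n/2 × [2(2) + (n-1)(4)]
450 = n/2 × [4 + 4n - 4]
900 = n × [0 + 4n]
4n² + (0)n - 900 = 0
Discriminant: Δ = (0)² - 4(4)(-900) = 0 + 14400 = 14400
√Δ = 120
n = [-(0) + √Δ] / (2·4) = (0 + 120) / 8 = 120 / 8 = 15
(The negative root is discarded since n must be a positive integer.)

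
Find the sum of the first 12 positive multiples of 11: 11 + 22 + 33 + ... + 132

Factor out 11: = 11(1 + 2 + ... + 12) = 11 × n(n+1)/2
= 11 × 12×13/2
= 11 × 78
= 858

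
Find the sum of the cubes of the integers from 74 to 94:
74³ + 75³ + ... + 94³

Use ∑_{k=1}^{n} k³ = [n(n+1)/2]², then subtract the first 73 terms.
∑_{k=1}^{94} k³ = [94×95/2]² = 4465² = 19936225
∑_{k=1}^{73} k³ = [73×74/2]² = 2701² = 7295401
∑_{k=74}^{94} k³ = 19936225 - 7295401 = 12640824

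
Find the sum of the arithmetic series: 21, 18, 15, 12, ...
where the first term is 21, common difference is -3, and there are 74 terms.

Sₙ = n/2 × (first + last)
Last term = a + (n-1)d = 21 + (74-1)×(-3) = -198
S_74 = 74/2 × (21 + (-198))
S_74 = 74/2 × (-177) = -6549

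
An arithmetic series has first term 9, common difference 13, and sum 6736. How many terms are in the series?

Using S = n/2 × [2a + (n-1)d]
6736 = n/2 × [2(9) + (n-1)(13)]
6736 = n/2 × [18 + 13n - 13]
13472 = n × [5 + 13n]
13n² + (5)n - 13472 = 0
Discriminant: Δ = (5)² - 4(13)(-13472) = 25 + 700544 = 700569
√Δ = 837
n = [-(5) + √Δ] / (2·13) = (-5 + 837) / 26 = 832 / 26 = 32
(The negative root is discarded since n must be a positive integer.)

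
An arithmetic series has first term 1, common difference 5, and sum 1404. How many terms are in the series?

Using S = n/2 × [2a + (n-1)d]
1404 = n/2 × [2(1) + (n-1)(5)]
1404 = n/2 × [2 + 5n - 5]
2808 = n × [-3 + 5n]
5n² + (-3)n - 2808 = 0
Discriminant: Δ = (-3)² - 4(5)(-2808) = 9 + 56160 = 56169
√Δ = 237
n = [-(-3) + √Δ] / (2·5) = (3 + 237) / 10 = 240 / 10 = 24
(The negative root is discarded since n must be a positive integer.)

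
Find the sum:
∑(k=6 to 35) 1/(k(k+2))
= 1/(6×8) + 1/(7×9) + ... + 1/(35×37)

Partial fractions: 1/(k(k+2)) = (1/2)[1/k - 1/(k+2)]
Telescoping leaves the first two and last two terms:
= (1/2)[1/6 + 1/7 - 1/36 - 1/37]
= 2375/18648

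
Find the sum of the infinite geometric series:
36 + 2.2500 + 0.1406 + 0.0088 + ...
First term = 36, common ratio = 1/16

For |r| < 1, S = a / (1 - r)
S = 36 / (1 - (1/16))
S = 36 / (15/16)
S = 192/5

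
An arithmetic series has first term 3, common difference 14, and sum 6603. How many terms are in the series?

Using S = n/2 × [2a + (n-1)d]
6603 = n/2 × [2(3) + (n-1)(14)]
6603 = n/2 × [6 + 14n - 14]
13206 = n × [-8 + 14n]
14n² + (-8)n - 13206 = 0
Discriminant: Δ = (-8)² - 4(14)(-13206) = 64 + 739536 = 739600
√Δ = 860
n = [-(-8) + √Δ] / (2·14) = (8 + 860) / 28 = 868 / 28 = 31
(The negative root is discarded since n must be a positive integer.)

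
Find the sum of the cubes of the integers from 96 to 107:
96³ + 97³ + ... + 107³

Use ∑_{k=1}^{n} k³ = [n(n+1)/2]², then subtract the first 95 terms.
∑_{k=1}^{107} k³ = [107×108/2]² = 5778² = 33385284
∑_{k=1}^{95} k³ = [95×96/2]² = 4560² = 20793600
∑_{k=96}^{107} k³ = 33385284 - 20793600 = 12591684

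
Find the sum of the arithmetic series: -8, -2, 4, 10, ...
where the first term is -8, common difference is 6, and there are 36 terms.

Sₙ = n/2 × (first + last)
Last term = a + (n-1)d = -8 + (36-1)×6 = 202
S_36 = 36/2 × (-8 + 202)
S_36 = 36/2 × 194 = 3492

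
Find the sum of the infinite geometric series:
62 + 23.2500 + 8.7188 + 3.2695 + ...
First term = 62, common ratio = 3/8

For |r| < 1, S = a / (1 - r)
S = 62 / (1 - (3/8))
S = 62 / (5/8)
S = 496/5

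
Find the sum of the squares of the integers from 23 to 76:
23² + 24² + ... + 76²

Use ∑_{k=1}^{n} k² = n(n+1)(2n+1)/6, then subtract the first 22 terms.
∑_{k=1}^{76} k² = 76×77×153/6 = 149226
∑_{k=1}^{22} k² = 22×23×45/6 = 3795
∑_{k=23}^{76} k² = 149226 - 3795 = 145431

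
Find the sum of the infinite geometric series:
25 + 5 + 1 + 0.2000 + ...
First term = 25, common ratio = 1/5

For |r| < 1, S = a / (1 - r)
S = 25 / (1 - (1/5))
S = 25 / (4/5)
S = 125/4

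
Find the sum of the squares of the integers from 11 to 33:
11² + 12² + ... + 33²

Use ∑_{k=1}^{n} k² = n(n+1)(2n+1)/6, then subtract the first 10 terms.
∑_{k=1}^{33} k² = 33×34×67/6 = 12529
∑_{k=1}^{10} k² = 10×11×21/6 = 385
∑_{k=11}^{33} k² = 12529 - 385 = 12144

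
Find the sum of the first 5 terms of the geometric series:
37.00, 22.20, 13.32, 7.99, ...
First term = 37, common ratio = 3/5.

Sₙ = a(1 - rⁿ) / (1 - r)
S_5 = 37(1 - (3/5)^5) / (1 - (3/5))
S_5 = 37(1 - (243/3125)) / (2/5)
S_5 = 53317/625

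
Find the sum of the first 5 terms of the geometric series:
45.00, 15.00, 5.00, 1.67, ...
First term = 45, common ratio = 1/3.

Sₙ = a(1 - rⁿ) / (1 - r)
S_5 = 45(1 - (1/3)^5) / (1 - (1/3))
S_5 = 45(1 - (1/243)) / (2/3)
S_5 = 605/9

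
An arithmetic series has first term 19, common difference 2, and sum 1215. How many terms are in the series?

Using S = n/2 × [2a + (n-1)d]
1215 = n/2 × [2(19) + (n-1)(2)]
1215 = n/2 × [38 + 2n - 2]
2430 = n × [36 + 2n]
2n² + (36)n - 2430 = 0
Discriminant: Δ = (36)² - 4(2)(-2430) = 1296 + 19440 = 20736
√Δ = 144
n = [-(36) + √Δ] / (2·2) = (-36 + 144) / 4 = 108 / 4 = 27
(The negative root is discarded since n must be a positive integer.)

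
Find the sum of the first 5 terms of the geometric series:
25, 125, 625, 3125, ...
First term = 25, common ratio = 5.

Sₙ = a(1 - rⁿ) / (1 - r)
S_5 = 25(1 - 5^5) / (1 - 5)
S_5 = 25(1 - 3125) / (-4)
S_5 = 19525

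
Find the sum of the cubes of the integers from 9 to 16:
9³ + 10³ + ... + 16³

Use ∑_{k=1}^{n} k³ = [n(n+1)/2]², then subtract the first 8 terms.
∑_{k=1}^{16} k³ = [16×17/2]² = 136² = 18496
∑_{k=1}^{8} k³ = [8×9/2]² = 36² = 1296
∑_{k=9}^{16} k³ = 18496 - 1296 = 17200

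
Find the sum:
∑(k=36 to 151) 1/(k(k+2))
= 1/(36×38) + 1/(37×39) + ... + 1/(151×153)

Partial fractions: 1/(k(k+2)) = (1/2)[1/k - 1/(k+2)]
Telescoping leaves the first two and last two terms:
= (1/2)[1/36 + 1/37 - 1/152 - 1/153]
= 35873/1720944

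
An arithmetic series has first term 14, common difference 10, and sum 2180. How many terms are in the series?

Using S = n/2 × [2a + (n-1)d]
2180 = n/2 × [2(14) + (n-1)(10)]
2180 = n/2 × [28 + 10n - 10]
4360 = n × [18 + 10n]
10n² + (18)n - 4360 = 0
Discriminant: Δ = (18)² - 4(10)(-4360) = 324 + 174400 = 174724
√Δ = 418
n = [-(18) + √Δ] / (2·10) = (-18 + 418) / 20 = 400 / 20 = 20
(The negative root is discarded since n must be a positive integer.)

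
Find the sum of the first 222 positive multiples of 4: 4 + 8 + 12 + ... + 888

Factor out 4: = 4(1 + 2 + ... + 222) = 4 × n(n+1)/2
= 4 × 222×223/2
= 4 × 24753
= 99012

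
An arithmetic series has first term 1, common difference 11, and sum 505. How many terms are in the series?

Using S = n/2 × [2a + (n-1)d]
505 = n/2 × [2(1) + (n-1)(11)]
505 = n/2 × [2 + 11n - 11]
1010 = n × [-9 + 11n]
11n² + (-9)n - 1010 = 0
Discriminant: Δ = (-9)² - 4(11)(-1010) = 81 + 44440 = 44521
√Δ = 211
n = [-(-9) + √Δ] / (2·11) = (9 + 211) / 22 = 220 / 22 = 10
(The negative root is discarded since n must be a positive integer.)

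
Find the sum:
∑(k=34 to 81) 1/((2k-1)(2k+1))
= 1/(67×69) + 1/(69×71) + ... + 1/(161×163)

Partial fractions: 1/((2k-1)(2k+1)) = (1/2)[1/(2k-1) - 1/(2k+1)]
The series telescopes:
= (1/2)[1/67 - 1/163]
= 48/10921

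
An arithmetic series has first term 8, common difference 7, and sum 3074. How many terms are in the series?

Using S = n/2 × [2a + (n-1)d]
3074 = n/2 × [2(8) + (n-1)(7)]
3074 = n/2 × [16 + 7n - 7]
6148 = n × [9 + 7n]
7n² + (9)n - 6148 = 0
Discriminant: Δ = (9)² - 4(7)(-6148) = 81 + 172144 = 172225
√Δ = 415
n = [-(9) + √Δ] / (2·7) = (-9 + 415) / 14 = 406 / 14 = 29
(The negative root is discarded since n must be a positive integer.)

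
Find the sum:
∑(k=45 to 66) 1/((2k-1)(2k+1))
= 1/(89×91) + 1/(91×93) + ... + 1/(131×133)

Partial fractions: 1/((2k-1)(2k+1)) = (1/2)[1/(2k-1) - 1/(2k+1)]
The series telescopes:
= (1/2)[1/89 - 1/133]
= 22/11837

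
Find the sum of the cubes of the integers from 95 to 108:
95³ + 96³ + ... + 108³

Use ∑_{k=1}^{n} k³ = [n(n+1)/2]², then subtract the first 94 terms.
∑_{k=1}^{108} k³ = [108×109/2]² = 5886² = 34644996
∑_{k=1}^{94} k³ = [94×95/2]² = 4465² = 19936225
∑_{k=95}^{108} k³ = 34644996 - 19936225 = 14708771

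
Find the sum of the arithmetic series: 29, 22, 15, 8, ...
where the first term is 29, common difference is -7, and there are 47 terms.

Sₙ = n/2 × (first + last)
Last term = a + (n-1)d = 29 + (47-1)×(-7) = -293
S_47 = 47/2 × (29 + (-293))
S_47 = 47/2 × (-264) = -6204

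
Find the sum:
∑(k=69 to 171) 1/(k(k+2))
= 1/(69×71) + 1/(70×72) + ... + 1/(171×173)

Partial fractions: 1/(k(k+2)) = (1/2)[1/k - 1/(k+2)]
Telescoping leaves the first two and last two terms:
= (1/2)[1/69 + 1/70 - 1/172 - 1/173]
= 1234867/143721480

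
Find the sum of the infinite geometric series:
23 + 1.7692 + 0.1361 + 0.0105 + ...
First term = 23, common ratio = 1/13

For |r| < 1, S = a / (1 - r)
S = 23 / (1 - (1/13))
S = 23 / (12/13)
S = 299/12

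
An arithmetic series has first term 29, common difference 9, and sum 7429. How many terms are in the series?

Using S = n/2 × [2a + (n-1)d]
7429 = n/2 × [2(29) + (n-1)(9)]
7429 = n/2 × [58 + 9n - 9]
14858 = n × [49 + 9n]
9n² + (49)n - 14858 = 0
Discriminant: Δ = (49)² - 4(9)(-14858) = 2401 + 534888 = 537289
√Δ = 733
n = [-(49) + √Δ] / (2·9) = (-49 + 733) / 18 = 684 / 18 = 38
(The negative root is discarded since n must be a positive integer.)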